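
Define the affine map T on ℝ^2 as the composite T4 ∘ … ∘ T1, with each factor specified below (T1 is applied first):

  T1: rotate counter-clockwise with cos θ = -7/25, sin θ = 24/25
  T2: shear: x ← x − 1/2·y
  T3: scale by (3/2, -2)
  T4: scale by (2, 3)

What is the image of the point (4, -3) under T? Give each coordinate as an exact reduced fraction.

T1 rotate counter-clockwise with cos θ = -7/25, sin θ = 24/25: (4, -3) → (44/25, 117/25)
T2 shear: x ← x − 1/2·y: (44/25, 117/25) → (-29/50, 117/25)
T3 scale by (3/2, -2): (-29/50, 117/25) → (-87/100, -234/25)
T4 scale by (2, 3): (-87/100, -234/25) → (-87/50, -702/25)

T(p) = (-87/50, -702/25)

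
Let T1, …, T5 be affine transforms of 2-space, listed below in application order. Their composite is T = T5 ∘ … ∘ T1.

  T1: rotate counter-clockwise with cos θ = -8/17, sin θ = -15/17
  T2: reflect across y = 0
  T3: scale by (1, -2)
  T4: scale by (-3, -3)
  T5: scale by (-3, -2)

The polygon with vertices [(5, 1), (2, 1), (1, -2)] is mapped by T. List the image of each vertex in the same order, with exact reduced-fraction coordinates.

image vertices: (-225/17, -996/17), (-9/17, -456/17), (-342/17, 12/17)

T1 rotate counter-clockwise with cos θ = -8/17, sin θ = -15/17: (5, 1) → (-25/17, -83/17); (2, 1) → (-1/17, -38/17); (1, -2) → (-38/17, 1/17)
T2 reflect across y = 0: (-25/17, -83/17) → (-25/17, 83/17); (-1/17, -38/17) → (-1/17, 38/17); (-38/17, 1/17) → (-38/17, -1/17)
T3 scale by (1, -2): (-25/17, 83/17) → (-25/17, -166/17); (-1/17, 38/17) → (-1/17, -76/17); (-38/17, -1/17) → (-38/17, 2/17)
T4 scale by (-3, -3): (-25/17, -166/17) → (75/17, 498/17); (-1/17, -76/17) → (3/17, 228/17); (-38/17, 2/17) → (114/17, -6/17)
T5 scale by (-3, -2): (75/17, 498/17) → (-225/17, -996/17); (3/17, 228/17) → (-9/17, -456/17); (114/17, -6/17) → (-342/17, 12/17)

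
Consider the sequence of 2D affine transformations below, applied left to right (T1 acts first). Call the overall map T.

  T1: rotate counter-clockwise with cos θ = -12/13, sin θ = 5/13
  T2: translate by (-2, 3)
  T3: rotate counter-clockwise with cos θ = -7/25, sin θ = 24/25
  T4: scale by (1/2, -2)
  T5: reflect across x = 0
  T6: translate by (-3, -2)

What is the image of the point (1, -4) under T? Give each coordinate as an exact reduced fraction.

T1 rotate counter-clockwise with cos θ = -12/13, sin θ = 5/13: (1, -4) → (8/13, 53/13)
T2 translate by (-2, 3): (8/13, 53/13) → (-18/13, 92/13)
T3 rotate counter-clockwise with cos θ = -7/25, sin θ = 24/25: (-18/13, 92/13) → (-2082/325, -1076/325)
T4 scale by (1/2, -2): (-2082/325, -1076/325) → (-1041/325, 2152/325)
T5 reflect across x = 0: (-1041/325, 2152/325) → (1041/325, 2152/325)
T6 translate by (-3, -2): (1041/325, 2152/325) → (66/325, 1502/325)

T(p) = (66/325, 1502/325)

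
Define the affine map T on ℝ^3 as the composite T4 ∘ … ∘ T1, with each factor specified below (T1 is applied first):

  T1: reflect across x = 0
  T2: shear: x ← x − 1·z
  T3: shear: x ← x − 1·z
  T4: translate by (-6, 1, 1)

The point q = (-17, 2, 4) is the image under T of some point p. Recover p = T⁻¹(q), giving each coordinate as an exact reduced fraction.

T1 = [-1 0 0 0; 0 1 0 0; 0 0 1 0; 0 0 0 1]
T2·T1 = [-1 0 -1 0; 0 1 0 0; 0 0 1 0; 0 0 0 1]
T3·…·T1 = [-1 0 -2 0; 0 1 0 0; 0 0 1 0; 0 0 0 1]
T4·…·T1 = [-1 0 -2 -6; 0 1 0 1; 0 0 1 1; 0 0 0 1]
det M = -1; M⁻¹ = [-1 0 -2 -4; 0 1 0 -1; 0 0 1 -1; 0 0 0 1]
M⁻¹ · (-17, 2, 4)ᵀ = (5, 1, 3)ᵀ

p = (5, 1, 3)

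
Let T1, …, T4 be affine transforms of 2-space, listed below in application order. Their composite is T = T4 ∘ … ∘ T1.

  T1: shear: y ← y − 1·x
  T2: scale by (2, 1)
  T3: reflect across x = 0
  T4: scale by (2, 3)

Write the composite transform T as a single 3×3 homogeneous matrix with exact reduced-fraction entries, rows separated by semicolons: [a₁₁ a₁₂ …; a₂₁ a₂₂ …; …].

T1 = [1 0 0; -1 1 0; 0 0 1]
T2·T1 = [2 0 0; -1 1 0; 0 0 1]
T3·…·T1 = [-2 0 0; -1 1 0; 0 0 1]
T4·…·T1 = [-4 0 0; -3 3 0; 0 0 1]

T = [-4 0 0; -3 3 0; 0 0 1]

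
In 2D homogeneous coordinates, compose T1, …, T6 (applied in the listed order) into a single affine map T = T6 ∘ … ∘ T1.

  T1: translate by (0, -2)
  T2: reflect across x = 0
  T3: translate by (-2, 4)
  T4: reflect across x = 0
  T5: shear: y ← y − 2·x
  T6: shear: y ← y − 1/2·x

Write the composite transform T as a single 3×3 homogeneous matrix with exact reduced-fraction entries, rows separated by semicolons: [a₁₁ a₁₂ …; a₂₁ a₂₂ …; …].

T1 = [1 0 0; 0 1 -2; 0 0 1]
T2·T1 = [-1 0 0; 0 1 -2; 0 0 1]
T3·…·T1 = [-1 0 -2; 0 1 2; 0 0 1]
T4·…·T1 = [1 0 2; 0 1 2; 0 0 1]
T5·…·T1 = [1 0 2; -2 1 -2; 0 0 1]
T6·…·T1 = [1 0 2; -5/2 1 -3; 0 0 1]

T = [1 0 2; -5/2 1 -3; 0 0 1]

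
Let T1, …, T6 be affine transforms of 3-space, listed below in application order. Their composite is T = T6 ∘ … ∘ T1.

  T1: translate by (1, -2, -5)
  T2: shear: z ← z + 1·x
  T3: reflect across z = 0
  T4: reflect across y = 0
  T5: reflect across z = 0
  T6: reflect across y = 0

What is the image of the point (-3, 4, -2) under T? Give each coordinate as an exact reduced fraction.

T(p) = (-2, 2, -9)

T1 translate by (1, -2, -5): (-3, 4, -2) → (-2, 2, -7)
T2 shear: z ← z + 1·x: (-2, 2, -7) → (-2, 2, -9)
T3 reflect across z = 0: (-2, 2, -9) → (-2, 2, 9)
T4 reflect across y = 0: (-2, 2, 9) → (-2, -2, 9)
T5 reflect across z = 0: (-2, -2, 9) → (-2, -2, -9)
T6 reflect across y = 0: (-2, -2, -9) → (-2, 2, -9)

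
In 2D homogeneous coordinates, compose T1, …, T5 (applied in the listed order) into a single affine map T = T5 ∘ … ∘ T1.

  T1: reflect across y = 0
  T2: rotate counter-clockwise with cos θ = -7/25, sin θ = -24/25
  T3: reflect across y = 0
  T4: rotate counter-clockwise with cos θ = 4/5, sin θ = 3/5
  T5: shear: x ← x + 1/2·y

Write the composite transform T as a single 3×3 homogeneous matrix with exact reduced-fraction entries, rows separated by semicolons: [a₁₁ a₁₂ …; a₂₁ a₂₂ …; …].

T1 = [1 0 0; 0 -1 0; 0 0 1]
T2·T1 = [-7/25 -24/25 0; -24/25 7/25 0; 0 0 1]
T3·…·T1 = [-7/25 -24/25 0; 24/25 -7/25 0; 0 0 1]
T4·…·T1 = [-4/5 -3/5 0; 3/5 -4/5 0; 0 0 1]
T5·…·T1 = [-1/2 -1 0; 3/5 -4/5 0; 0 0 1]

T = [-1/2 -1 0; 3/5 -4/5 0; 0 0 1]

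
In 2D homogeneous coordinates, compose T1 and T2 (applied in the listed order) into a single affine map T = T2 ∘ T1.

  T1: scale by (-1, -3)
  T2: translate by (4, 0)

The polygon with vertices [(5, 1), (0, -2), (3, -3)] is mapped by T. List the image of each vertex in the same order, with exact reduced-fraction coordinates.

image vertices: (-1, -3), (4, 6), (1, 9)

T1 scale by (-1, -3): (5, 1) → (-5, -3); (0, -2) → (0, 6); (3, -3) → (-3, 9)
T2 translate by (4, 0): (-5, -3) → (-1, -3); (0, 6) → (4, 6); (-3, 9) → (1, 9)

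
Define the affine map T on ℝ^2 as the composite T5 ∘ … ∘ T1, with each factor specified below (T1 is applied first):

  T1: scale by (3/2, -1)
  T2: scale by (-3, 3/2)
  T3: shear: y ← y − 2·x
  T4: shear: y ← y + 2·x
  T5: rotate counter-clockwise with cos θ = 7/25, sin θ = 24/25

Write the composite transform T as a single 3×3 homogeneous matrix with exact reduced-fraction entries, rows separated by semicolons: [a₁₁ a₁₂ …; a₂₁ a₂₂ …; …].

T = [-63/50 36/25 0; -108/25 -21/50 0; 0 0 1]

T1 = [3/2 0 0; 0 -1 0; 0 0 1]
T2·T1 = [-9/2 0 0; 0 -3/2 0; 0 0 1]
T3·…·T1 = [-9/2 0 0; 9 -3/2 0; 0 0 1]
T4·…·T1 = [-9/2 0 0; 0 -3/2 0; 0 0 1]
T5·…·T1 = [-63/50 36/25 0; -108/25 -21/50 0; 0 0 1]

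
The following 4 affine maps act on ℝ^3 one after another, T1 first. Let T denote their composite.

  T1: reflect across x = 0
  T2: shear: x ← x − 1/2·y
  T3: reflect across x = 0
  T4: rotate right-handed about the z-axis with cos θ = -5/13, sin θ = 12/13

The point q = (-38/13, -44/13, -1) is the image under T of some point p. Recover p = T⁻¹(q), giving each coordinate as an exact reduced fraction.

p = (-4, 4, -1)

T1 = [-1 0 0 0; 0 1 0 0; 0 0 1 0; 0 0 0 1]
T2·T1 = [-1 -1/2 0 0; 0 1 0 0; 0 0 1 0; 0 0 0 1]
T3·…·T1 = [1 1/2 0 0; 0 1 0 0; 0 0 1 0; 0 0 0 1]
T4·…·T1 = [-5/13 -29/26 0 0; 12/13 1/13 0 0; 0 0 1 0; 0 0 0 1]
det M = 1; M⁻¹ = [1/13 29/26 0 0; -12/13 -5/13 0 0; 0 0 1 0; 0 0 0 1]
M⁻¹ · (-38/13, -44/13, -1)ᵀ = (-4, 4, -1)ᵀ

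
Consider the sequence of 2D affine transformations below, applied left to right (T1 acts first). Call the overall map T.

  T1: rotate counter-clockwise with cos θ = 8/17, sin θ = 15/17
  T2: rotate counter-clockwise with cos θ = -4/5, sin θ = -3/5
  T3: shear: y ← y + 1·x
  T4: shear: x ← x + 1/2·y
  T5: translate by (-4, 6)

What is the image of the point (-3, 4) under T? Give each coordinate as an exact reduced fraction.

T1 rotate counter-clockwise with cos θ = 8/17, sin θ = 15/17: (-3, 4) → (-84/17, -13/17)
T2 rotate counter-clockwise with cos θ = -4/5, sin θ = -3/5: (-84/17, -13/17) → (297/85, 304/85)
T3 shear: y ← y + 1·x: (297/85, 304/85) → (297/85, 601/85)
T4 shear: x ← x + 1/2·y: (297/85, 601/85) → (239/34, 601/85)
T5 translate by (-4, 6): (239/34, 601/85) → (103/34, 1111/85)

T(p) = (103/34, 1111/85)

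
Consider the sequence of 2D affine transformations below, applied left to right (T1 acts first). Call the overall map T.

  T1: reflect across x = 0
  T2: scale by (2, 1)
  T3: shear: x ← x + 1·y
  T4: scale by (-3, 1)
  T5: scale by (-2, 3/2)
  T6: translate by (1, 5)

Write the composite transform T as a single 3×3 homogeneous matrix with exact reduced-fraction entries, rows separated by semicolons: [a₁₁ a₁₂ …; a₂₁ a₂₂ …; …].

T = [-12 6 1; 0 3/2 5; 0 0 1]

T1 = [-1 0 0; 0 1 0; 0 0 1]
T2·T1 = [-2 0 0; 0 1 0; 0 0 1]
T3·…·T1 = [-2 1 0; 0 1 0; 0 0 1]
T4·…·T1 = [6 -3 0; 0 1 0; 0 0 1]
T5·…·T1 = [-12 6 0; 0 3/2 0; 0 0 1]
T6·…·T1 = [-12 6 1; 0 3/2 5; 0 0 1]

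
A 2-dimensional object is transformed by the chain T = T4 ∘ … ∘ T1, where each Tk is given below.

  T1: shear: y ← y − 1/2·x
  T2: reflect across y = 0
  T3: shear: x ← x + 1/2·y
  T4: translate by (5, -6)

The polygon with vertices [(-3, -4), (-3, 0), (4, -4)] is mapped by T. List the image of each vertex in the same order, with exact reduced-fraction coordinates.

T1 shear: y ← y − 1/2·x: (-3, -4) → (-3, -5/2); (-3, 0) → (-3, 3/2); (4, -4) → (4, -6)
T2 reflect across y = 0: (-3, -5/2) → (-3, 5/2); (-3, 3/2) → (-3, -3/2); (4, -6) → (4, 6)
T3 shear: x ← x + 1/2·y: (-3, 5/2) → (-7/4, 5/2); (-3, -3/2) → (-15/4, -3/2); (4, 6) → (7, 6)
T4 translate by (5, -6): (-7/4, 5/2) → (13/4, -7/2); (-15/4, -3/2) → (5/4, -15/2); (7, 6) → (12, 0)

image vertices: (13/4, -7/2), (5/4, -15/2), (12, 0)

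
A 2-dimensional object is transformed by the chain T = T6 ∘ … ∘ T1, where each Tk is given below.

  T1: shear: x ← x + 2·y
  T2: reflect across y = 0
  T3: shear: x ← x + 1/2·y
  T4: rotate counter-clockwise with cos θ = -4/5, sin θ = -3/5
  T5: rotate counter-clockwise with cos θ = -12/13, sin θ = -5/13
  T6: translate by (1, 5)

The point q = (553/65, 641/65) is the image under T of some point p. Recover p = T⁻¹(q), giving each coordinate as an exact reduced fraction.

T1 = [1 2 0; 0 1 0; 0 0 1]
T2·T1 = [1 2 0; 0 -1 0; 0 0 1]
T3·…·T1 = [1 3/2 0; 0 -1 0; 0 0 1]
T4·…·T1 = [-4/5 -9/5 0; -3/5 -1/10 0; 0 0 1]
T5·…·T1 = [33/65 211/130 0; 56/65 51/65 0; 0 0 1]
T6·…·T1 = [33/65 211/130 1; 56/65 51/65 5; 0 0 1]
det M = -1; M⁻¹ = [-51/65 211/130 -953/130; 56/65 -33/65 109/65; 0 0 1]
M⁻¹ · (553/65, 641/65)ᵀ = (2, 4)ᵀ

p = (2, 4)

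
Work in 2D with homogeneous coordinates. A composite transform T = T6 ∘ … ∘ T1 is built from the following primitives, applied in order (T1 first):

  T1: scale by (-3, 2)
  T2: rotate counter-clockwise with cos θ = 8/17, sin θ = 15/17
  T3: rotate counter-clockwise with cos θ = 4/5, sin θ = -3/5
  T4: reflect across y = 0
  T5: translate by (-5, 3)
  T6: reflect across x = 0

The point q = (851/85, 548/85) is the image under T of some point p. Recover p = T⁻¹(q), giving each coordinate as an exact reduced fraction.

T1 = [-3 0 0; 0 2 0; 0 0 1]
T2·T1 = [-24/17 -30/17 0; -45/17 16/17 0; 0 0 1]
T3·…·T1 = [-231/85 -72/85 0; -108/85 154/85 0; 0 0 1]
T4·…·T1 = [-231/85 -72/85 0; 108/85 -154/85 0; 0 0 1]
T5·…·T1 = [-231/85 -72/85 -5; 108/85 -154/85 3; 0 0 1]
T6·…·T1 = [231/85 72/85 5; 108/85 -154/85 3; 0 0 1]
det M = -6; M⁻¹ = [77/255 12/85 -29/15; 18/85 -77/170 3/10; 0 0 1]
M⁻¹ · (851/85, 548/85)ᵀ = (2, -1/2)ᵀ

p = (2, -1/2)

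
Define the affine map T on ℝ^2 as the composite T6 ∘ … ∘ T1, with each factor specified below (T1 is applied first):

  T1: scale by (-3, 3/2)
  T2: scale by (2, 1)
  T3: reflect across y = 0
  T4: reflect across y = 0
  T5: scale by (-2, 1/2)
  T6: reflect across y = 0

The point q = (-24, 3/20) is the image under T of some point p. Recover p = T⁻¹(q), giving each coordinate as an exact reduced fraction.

T1 = [-3 0 0; 0 3/2 0; 0 0 1]
T2·T1 = [-6 0 0; 0 3/2 0; 0 0 1]
T3·…·T1 = [-6 0 0; 0 -3/2 0; 0 0 1]
T4·…·T1 = [-6 0 0; 0 3/2 0; 0 0 1]
T5·…·T1 = [12 0 0; 0 3/4 0; 0 0 1]
T6·…·T1 = [12 0 0; 0 -3/4 0; 0 0 1]
det M = -9; M⁻¹ = [1/12 0 0; 0 -4/3 0; 0 0 1]
M⁻¹ · (-24, 3/20)ᵀ = (-2, -1/5)ᵀ

p = (-2, -1/5)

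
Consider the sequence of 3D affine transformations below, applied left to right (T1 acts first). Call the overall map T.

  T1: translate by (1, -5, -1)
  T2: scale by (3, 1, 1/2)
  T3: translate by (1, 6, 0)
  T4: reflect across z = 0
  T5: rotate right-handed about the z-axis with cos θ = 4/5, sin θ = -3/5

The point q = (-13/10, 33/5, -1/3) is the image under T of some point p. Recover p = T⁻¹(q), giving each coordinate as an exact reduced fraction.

T1 = [1 0 0 1; 0 1 0 -5; 0 0 1 -1; 0 0 0 1]
T2·T1 = [3 0 0 3; 0 1 0 -5; 0 0 1/2 -1/2; 0 0 0 1]
T3·…·T1 = [3 0 0 4; 0 1 0 1; 0 0 1/2 -1/2; 0 0 0 1]
T4·…·T1 = [3 0 0 4; 0 1 0 1; 0 0 -1/2 1/2; 0 0 0 1]
T5·…·T1 = [12/5 3/5 0 19/5; -9/5 4/5 0 -8/5; 0 0 -1/2 1/2; 0 0 0 1]
det M = -3/2; M⁻¹ = [4/15 -1/5 0 -4/3; 3/5 4/5 0 -1; 0 0 -2 1; 0 0 0 1]
M⁻¹ · (-13/10, 33/5, -1/3)ᵀ = (-3, 7/2, 5/3)ᵀ

p = (-3, 7/2, 5/3)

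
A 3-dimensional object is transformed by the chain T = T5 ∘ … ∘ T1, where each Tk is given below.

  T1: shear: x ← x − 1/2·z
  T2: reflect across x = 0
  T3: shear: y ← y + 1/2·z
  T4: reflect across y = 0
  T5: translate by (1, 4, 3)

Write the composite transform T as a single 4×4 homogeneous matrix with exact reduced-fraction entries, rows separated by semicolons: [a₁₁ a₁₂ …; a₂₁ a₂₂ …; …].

T1 = [1 0 -1/2 0; 0 1 0 0; 0 0 1 0; 0 0 0 1]
T2·T1 = [-1 0 1/2 0; 0 1 0 0; 0 0 1 0; 0 0 0 1]
T3·…·T1 = [-1 0 1/2 0; 0 1 1/2 0; 0 0 1 0; 0 0 0 1]
T4·…·T1 = [-1 0 1/2 0; 0 -1 -1/2 0; 0 0 1 0; 0 0 0 1]
T5·…·T1 = [-1 0 1/2 1; 0 -1 -1/2 4; 0 0 1 3; 0 0 0 1]

T = [-1 0 1/2 1; 0 -1 -1/2 4; 0 0 1 3; 0 0 0 1]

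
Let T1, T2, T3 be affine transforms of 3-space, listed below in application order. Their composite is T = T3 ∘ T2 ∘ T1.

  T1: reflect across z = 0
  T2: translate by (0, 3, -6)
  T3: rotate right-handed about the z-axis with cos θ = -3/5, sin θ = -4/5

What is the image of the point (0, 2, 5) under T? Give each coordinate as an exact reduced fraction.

T(p) = (4, -3, -11)

T1 reflect across z = 0: (0, 2, 5) → (0, 2, -5)
T2 translate by (0, 3, -6): (0, 2, -5) → (0, 5, -11)
T3 rotate right-handed about the z-axis with cos θ = -3/5, sin θ = -4/5: (0, 5, -11) → (4, -3, -11)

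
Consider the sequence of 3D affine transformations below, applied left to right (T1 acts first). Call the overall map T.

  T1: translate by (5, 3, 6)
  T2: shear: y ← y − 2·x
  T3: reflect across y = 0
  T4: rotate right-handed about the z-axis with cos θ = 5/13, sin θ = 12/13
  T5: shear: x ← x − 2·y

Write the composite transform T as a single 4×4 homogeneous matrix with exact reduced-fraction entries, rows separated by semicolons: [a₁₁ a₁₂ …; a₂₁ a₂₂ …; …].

T1 = [1 0 0 5; 0 1 0 3; 0 0 1 6; 0 0 0 1]
T2·T1 = [1 0 0 5; -2 1 0 -7; 0 0 1 6; 0 0 0 1]
T3·…·T1 = [1 0 0 5; 2 -1 0 7; 0 0 1 6; 0 0 0 1]
T4·…·T1 = [-19/13 12/13 0 -59/13; 22/13 -5/13 0 95/13; 0 0 1 6; 0 0 0 1]
T5·…·T1 = [-63/13 22/13 0 -249/13; 22/13 -5/13 0 95/13; 0 0 1 6; 0 0 0 1]

T = [-63/13 22/13 0 -249/13; 22/13 -5/13 0 95/13; 0 0 1 6; 0 0 0 1]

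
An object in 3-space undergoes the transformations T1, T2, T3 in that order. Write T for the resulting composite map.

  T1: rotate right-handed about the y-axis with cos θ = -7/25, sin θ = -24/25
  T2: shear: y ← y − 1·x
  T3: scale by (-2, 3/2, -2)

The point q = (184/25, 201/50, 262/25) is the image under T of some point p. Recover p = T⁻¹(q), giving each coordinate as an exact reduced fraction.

T1 = [-7/25 0 -24/25 0; 0 1 0 0; 24/25 0 -7/25 0; 0 0 0 1]
T2·T1 = [-7/25 0 -24/25 0; 7/25 1 24/25 0; 24/25 0 -7/25 0; 0 0 0 1]
T3·…·T1 = [14/25 0 48/25 0; 21/50 3/2 36/25 0; -48/25 0 14/25 0; 0 0 0 1]
det M = 6; M⁻¹ = [7/50 0 -12/25 0; -1/2 2/3 0 0; 12/25 0 7/50 0; 0 0 0 1]
M⁻¹ · (184/25, 201/50, 262/25)ᵀ = (-4, -1, 5)ᵀ

p = (-4, -1, 5)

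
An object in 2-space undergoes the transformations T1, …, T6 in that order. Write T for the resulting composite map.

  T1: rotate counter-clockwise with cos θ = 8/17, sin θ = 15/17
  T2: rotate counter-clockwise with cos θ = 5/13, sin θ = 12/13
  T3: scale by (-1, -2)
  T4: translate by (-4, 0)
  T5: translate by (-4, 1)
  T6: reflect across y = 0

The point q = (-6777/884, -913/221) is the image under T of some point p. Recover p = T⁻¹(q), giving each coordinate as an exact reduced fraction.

p = (-1, 5/4)

T1 = [8/17 -15/17 0; 15/17 8/17 0; 0 0 1]
T2·T1 = [-140/221 -171/221 0; 171/221 -140/221 0; 0 0 1]
T3·…·T1 = [140/221 171/221 0; -342/221 280/221 0; 0 0 1]
T4·…·T1 = [140/221 171/221 -4; -342/221 280/221 0; 0 0 1]
T5·…·T1 = [140/221 171/221 -8; -342/221 280/221 1; 0 0 1]
T6·…·T1 = [140/221 171/221 -8; 342/221 -280/221 -1; 0 0 1]
det M = -2; M⁻¹ = [140/221 171/442 2411/442; 171/221 -70/221 1298/221; 0 0 1]
M⁻¹ · (-6777/884, -913/221)ᵀ = (-1, 5/4)ᵀ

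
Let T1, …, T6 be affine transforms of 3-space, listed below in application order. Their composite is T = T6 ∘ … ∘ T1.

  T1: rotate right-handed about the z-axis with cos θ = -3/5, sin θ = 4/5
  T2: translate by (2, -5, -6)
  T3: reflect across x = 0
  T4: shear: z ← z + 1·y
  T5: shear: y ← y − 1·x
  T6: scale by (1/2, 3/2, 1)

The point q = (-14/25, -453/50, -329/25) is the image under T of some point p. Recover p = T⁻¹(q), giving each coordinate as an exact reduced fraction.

T1 = [-3/5 -4/5 0 0; 4/5 -3/5 0 0; 0 0 1 0; 0 0 0 1]
T2·T1 = [-3/5 -4/5 0 2; 4/5 -3/5 0 -5; 0 0 1 -6; 0 0 0 1]
T3·…·T1 = [3/5 4/5 0 -2; 4/5 -3/5 0 -5; 0 0 1 -6; 0 0 0 1]
T4·…·T1 = [3/5 4/5 0 -2; 4/5 -3/5 0 -5; 4/5 -3/5 1 -11; 0 0 0 1]
T5·…·T1 = [3/5 4/5 0 -2; 1/5 -7/5 0 -3; 4/5 -3/5 1 -11; 0 0 0 1]
T6·…·T1 = [3/10 2/5 0 -1; 3/10 -21/10 0 -9/2; 4/5 -3/5 1 -11; 0 0 0 1]
det M = -3/4; M⁻¹ = [14/5 8/15 0 26/5; 2/5 -2/5 0 -7/5; -2 -2/3 1 6; 0 0 0 1]
M⁻¹ · (-14/25, -453/50, -329/25)ᵀ = (-6/5, 2, 0)ᵀ

p = (-6/5, 2, 0)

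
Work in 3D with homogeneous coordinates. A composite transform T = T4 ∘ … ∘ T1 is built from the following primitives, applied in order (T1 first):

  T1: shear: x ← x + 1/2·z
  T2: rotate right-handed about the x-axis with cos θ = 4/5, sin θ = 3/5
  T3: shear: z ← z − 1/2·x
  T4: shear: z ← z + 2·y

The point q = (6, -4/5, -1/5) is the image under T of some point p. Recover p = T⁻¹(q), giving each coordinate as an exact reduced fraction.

p = (4, 2, 4)

T1 = [1 0 1/2 0; 0 1 0 0; 0 0 1 0; 0 0 0 1]
T2·T1 = [1 0 1/2 0; 0 4/5 -3/5 0; 0 3/5 4/5 0; 0 0 0 1]
T3·…·T1 = [1 0 1/2 0; 0 4/5 -3/5 0; -1/2 3/5 11/20 0; 0 0 0 1]
T4·…·T1 = [1 0 1/2 0; 0 4/5 -3/5 0; -1/2 11/5 -13/20 0; 0 0 0 1]
det M = 1; M⁻¹ = [4/5 11/10 -2/5 0; 3/10 -2/5 3/5 0; 2/5 -11/5 4/5 0; 0 0 0 1]
M⁻¹ · (6, -4/5, -1/5)ᵀ = (4, 2, 4)ᵀ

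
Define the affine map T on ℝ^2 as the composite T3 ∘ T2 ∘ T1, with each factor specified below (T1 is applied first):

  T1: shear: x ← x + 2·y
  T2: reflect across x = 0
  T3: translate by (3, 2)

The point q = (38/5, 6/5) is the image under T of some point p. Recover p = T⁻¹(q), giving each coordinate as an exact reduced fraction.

p = (-3, -4/5)

T1 = [1 2 0; 0 1 0; 0 0 1]
T2·T1 = [-1 -2 0; 0 1 0; 0 0 1]
T3·…·T1 = [-1 -2 3; 0 1 2; 0 0 1]
det M = -1; M⁻¹ = [-1 -2 7; 0 1 -2; 0 0 1]
M⁻¹ · (38/5, 6/5)ᵀ = (-3, -4/5)ᵀ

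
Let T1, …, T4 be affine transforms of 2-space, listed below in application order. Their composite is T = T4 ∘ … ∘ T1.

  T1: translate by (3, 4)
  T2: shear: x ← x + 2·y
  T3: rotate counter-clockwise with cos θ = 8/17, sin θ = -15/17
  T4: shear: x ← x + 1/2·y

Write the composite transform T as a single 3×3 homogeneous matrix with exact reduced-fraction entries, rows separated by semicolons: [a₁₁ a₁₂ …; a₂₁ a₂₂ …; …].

T = [1/34 20/17 163/34; -15/17 -22/17 -133/17; 0 0 1]

T1 = [1 0 3; 0 1 4; 0 0 1]
T2·T1 = [1 2 11; 0 1 4; 0 0 1]
T3·…·T1 = [8/17 31/17 148/17; -15/17 -22/17 -133/17; 0 0 1]
T4·…·T1 = [1/34 20/17 163/34; -15/17 -22/17 -133/17; 0 0 1]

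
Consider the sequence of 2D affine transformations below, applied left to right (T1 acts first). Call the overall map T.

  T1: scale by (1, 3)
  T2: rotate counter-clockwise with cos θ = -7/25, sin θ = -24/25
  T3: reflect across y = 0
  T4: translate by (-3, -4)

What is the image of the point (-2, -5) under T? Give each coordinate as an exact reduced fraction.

T1 scale by (1, 3): (-2, -5) → (-2, -15)
T2 rotate counter-clockwise with cos θ = -7/25, sin θ = -24/25: (-2, -15) → (-346/25, 153/25)
T3 reflect across y = 0: (-346/25, 153/25) → (-346/25, -153/25)
T4 translate by (-3, -4): (-346/25, -153/25) → (-421/25, -253/25)

T(p) = (-421/25, -253/25)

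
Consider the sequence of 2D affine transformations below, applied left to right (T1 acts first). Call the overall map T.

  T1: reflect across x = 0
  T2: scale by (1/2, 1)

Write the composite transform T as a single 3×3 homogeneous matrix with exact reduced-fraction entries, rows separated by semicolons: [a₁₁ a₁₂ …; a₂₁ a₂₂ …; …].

T = [-1/2 0 0; 0 1 0; 0 0 1]

T1 = [-1 0 0; 0 1 0; 0 0 1]
T2·T1 = [-1/2 0 0; 0 1 0; 0 0 1]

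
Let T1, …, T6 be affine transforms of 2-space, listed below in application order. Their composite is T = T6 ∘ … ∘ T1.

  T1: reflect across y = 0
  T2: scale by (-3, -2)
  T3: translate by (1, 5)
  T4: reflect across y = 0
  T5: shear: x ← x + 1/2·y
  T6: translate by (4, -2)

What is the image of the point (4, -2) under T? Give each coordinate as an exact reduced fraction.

T(p) = (-15/2, -3)

T1 reflect across y = 0: (4, -2) → (4, 2)
T2 scale by (-3, -2): (4, 2) → (-12, -4)
T3 translate by (1, 5): (-12, -4) → (-11, 1)
T4 reflect across y = 0: (-11, 1) → (-11, -1)
T5 shear: x ← x + 1/2·y: (-11, -1) → (-23/2, -1)
T6 translate by (4, -2): (-23/2, -1) → (-15/2, -3)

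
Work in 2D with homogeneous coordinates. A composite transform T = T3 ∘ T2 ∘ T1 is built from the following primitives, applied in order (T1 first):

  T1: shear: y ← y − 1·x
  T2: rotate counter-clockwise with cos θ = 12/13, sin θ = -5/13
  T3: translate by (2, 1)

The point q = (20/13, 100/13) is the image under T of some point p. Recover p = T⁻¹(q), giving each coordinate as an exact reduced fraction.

p = (-3, 3)

T1 = [1 0 0; -1 1 0; 0 0 1]
T2·T1 = [7/13 5/13 0; -17/13 12/13 0; 0 0 1]
T3·…·T1 = [7/13 5/13 2; -17/13 12/13 1; 0 0 1]
det M = 1; M⁻¹ = [12/13 -5/13 -19/13; 17/13 7/13 -41/13; 0 0 1]
M⁻¹ · (20/13, 100/13)ᵀ = (-3, 3)ᵀ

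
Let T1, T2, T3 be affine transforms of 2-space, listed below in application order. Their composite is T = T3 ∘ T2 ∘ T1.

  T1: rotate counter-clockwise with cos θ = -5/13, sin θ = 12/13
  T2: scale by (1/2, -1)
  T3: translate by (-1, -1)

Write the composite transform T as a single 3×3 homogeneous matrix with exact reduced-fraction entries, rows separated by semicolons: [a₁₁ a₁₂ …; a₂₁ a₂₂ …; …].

T1 = [-5/13 -12/13 0; 12/13 -5/13 0; 0 0 1]
T2·T1 = [-5/26 -6/13 0; -12/13 5/13 0; 0 0 1]
T3·…·T1 = [-5/26 -6/13 -1; -12/13 5/13 -1; 0 0 1]

T = [-5/26 -6/13 -1; -12/13 5/13 -1; 0 0 1]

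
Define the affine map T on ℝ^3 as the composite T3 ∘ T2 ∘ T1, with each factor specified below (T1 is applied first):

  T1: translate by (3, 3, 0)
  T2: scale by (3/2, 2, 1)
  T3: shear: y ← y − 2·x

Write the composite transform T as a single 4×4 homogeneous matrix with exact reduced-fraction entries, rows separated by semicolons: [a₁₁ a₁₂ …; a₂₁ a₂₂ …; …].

T = [3/2 0 0 9/2; -3 2 0 -3; 0 0 1 0; 0 0 0 1]

T1 = [1 0 0 3; 0 1 0 3; 0 0 1 0; 0 0 0 1]
T2·T1 = [3/2 0 0 9/2; 0 2 0 6; 0 0 1 0; 0 0 0 1]
T3·…·T1 = [3/2 0 0 9/2; -3 2 0 -3; 0 0 1 0; 0 0 0 1]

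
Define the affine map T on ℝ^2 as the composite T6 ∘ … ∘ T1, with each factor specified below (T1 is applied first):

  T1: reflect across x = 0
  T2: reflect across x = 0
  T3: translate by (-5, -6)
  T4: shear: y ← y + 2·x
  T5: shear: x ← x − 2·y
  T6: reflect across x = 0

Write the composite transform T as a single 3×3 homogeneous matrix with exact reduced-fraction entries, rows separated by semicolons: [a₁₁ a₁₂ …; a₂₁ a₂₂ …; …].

T1 = [-1 0 0; 0 1 0; 0 0 1]
T2·T1 = [1 0 0; 0 1 0; 0 0 1]
T3·…·T1 = [1 0 -5; 0 1 -6; 0 0 1]
T4·…·T1 = [1 0 -5; 2 1 -16; 0 0 1]
T5·…·T1 = [-3 -2 27; 2 1 -16; 0 0 1]
T6·…·T1 = [3 2 -27; 2 1 -16; 0 0 1]

T = [3 2 -27; 2 1 -16; 0 0 1]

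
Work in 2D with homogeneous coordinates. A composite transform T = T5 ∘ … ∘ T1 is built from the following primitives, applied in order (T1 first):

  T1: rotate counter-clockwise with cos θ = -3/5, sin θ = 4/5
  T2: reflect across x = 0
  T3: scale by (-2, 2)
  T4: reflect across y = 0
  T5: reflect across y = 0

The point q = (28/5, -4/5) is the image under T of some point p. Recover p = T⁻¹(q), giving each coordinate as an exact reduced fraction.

p = (-2, -2)

T1 = [-3/5 -4/5 0; 4/5 -3/5 0; 0 0 1]
T2·T1 = [3/5 4/5 0; 4/5 -3/5 0; 0 0 1]
T3·…·T1 = [-6/5 -8/5 0; 8/5 -6/5 0; 0 0 1]
T4·…·T1 = [-6/5 -8/5 0; -8/5 6/5 0; 0 0 1]
T5·…·T1 = [-6/5 -8/5 0; 8/5 -6/5 0; 0 0 1]
det M = 4; M⁻¹ = [-3/10 2/5 0; -2/5 -3/10 0; 0 0 1]
M⁻¹ · (28/5, -4/5)ᵀ = (-2, -2)ᵀ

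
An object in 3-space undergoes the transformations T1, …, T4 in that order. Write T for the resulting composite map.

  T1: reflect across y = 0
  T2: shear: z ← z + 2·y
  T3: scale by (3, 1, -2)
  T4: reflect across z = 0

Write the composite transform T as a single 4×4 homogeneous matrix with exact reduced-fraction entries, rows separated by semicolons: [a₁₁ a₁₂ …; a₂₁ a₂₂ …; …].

T1 = [1 0 0 0; 0 -1 0 0; 0 0 1 0; 0 0 0 1]
T2·T1 = [1 0 0 0; 0 -1 0 0; 0 -2 1 0; 0 0 0 1]
T3·…·T1 = [3 0 0 0; 0 -1 0 0; 0 4 -2 0; 0 0 0 1]
T4·…·T1 = [3 0 0 0; 0 -1 0 0; 0 -4 2 0; 0 0 0 1]

T = [3 0 0 0; 0 -1 0 0; 0 -4 2 0; 0 0 0 1]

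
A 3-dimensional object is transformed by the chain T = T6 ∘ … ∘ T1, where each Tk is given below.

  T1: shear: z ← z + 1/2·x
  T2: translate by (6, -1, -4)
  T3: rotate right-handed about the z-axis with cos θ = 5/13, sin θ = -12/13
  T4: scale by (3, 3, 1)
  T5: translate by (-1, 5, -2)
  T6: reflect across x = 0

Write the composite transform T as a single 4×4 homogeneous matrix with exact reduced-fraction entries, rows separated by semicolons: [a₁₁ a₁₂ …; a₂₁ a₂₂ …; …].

T1 = [1 0 0 0; 0 1 0 0; 1/2 0 1 0; 0 0 0 1]
T2·T1 = [1 0 0 6; 0 1 0 -1; 1/2 0 1 -4; 0 0 0 1]
T3·…·T1 = [5/13 12/13 0 18/13; -12/13 5/13 0 -77/13; 1/2 0 1 -4; 0 0 0 1]
T4·…·T1 = [15/13 36/13 0 54/13; -36/13 15/13 0 -231/13; 1/2 0 1 -4; 0 0 0 1]
T5·…·T1 = [15/13 36/13 0 41/13; -36/13 15/13 0 -166/13; 1/2 0 1 -6; 0 0 0 1]
T6·…·T1 = [-15/13 -36/13 0 -41/13; -36/13 15/13 0 -166/13; 1/2 0 1 -6; 0 0 0 1]

T = [-15/13 -36/13 0 -41/13; -36/13 15/13 0 -166/13; 1/2 0 1 -6; 0 0 0 1]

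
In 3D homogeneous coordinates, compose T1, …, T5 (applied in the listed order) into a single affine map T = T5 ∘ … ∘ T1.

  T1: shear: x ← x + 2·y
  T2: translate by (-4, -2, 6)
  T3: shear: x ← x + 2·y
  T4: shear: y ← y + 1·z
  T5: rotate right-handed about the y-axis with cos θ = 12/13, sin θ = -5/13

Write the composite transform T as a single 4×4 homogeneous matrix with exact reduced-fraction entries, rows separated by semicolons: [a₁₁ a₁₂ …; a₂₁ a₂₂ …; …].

T1 = [1 2 0 0; 0 1 0 0; 0 0 1 0; 0 0 0 1]
T2·T1 = [1 2 0 -4; 0 1 0 -2; 0 0 1 6; 0 0 0 1]
T3·…·T1 = [1 4 0 -8; 0 1 0 -2; 0 0 1 6; 0 0 0 1]
T4·…·T1 = [1 4 0 -8; 0 1 1 4; 0 0 1 6; 0 0 0 1]
T5·…·T1 = [12/13 48/13 -5/13 -126/13; 0 1 1 4; 5/13 20/13 12/13 32/13; 0 0 0 1]

T = [12/13 48/13 -5/13 -126/13; 0 1 1 4; 5/13 20/13 12/13 32/13; 0 0 0 1]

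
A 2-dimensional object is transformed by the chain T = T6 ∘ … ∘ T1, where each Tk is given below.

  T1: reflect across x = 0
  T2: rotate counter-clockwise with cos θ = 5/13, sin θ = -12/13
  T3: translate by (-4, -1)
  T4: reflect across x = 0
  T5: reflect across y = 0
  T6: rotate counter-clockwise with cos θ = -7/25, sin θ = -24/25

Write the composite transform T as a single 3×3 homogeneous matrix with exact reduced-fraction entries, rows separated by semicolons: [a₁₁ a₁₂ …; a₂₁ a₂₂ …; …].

T = [-323/325 -36/325 -4/25; -36/325 323/325 -103/25; 0 0 1]

T1 = [-1 0 0; 0 1 0; 0 0 1]
T2·T1 = [-5/13 12/13 0; 12/13 5/13 0; 0 0 1]
T3·…·T1 = [-5/13 12/13 -4; 12/13 5/13 -1; 0 0 1]
T4·…·T1 = [5/13 -12/13 4; 12/13 5/13 -1; 0 0 1]
T5·…·T1 = [5/13 -12/13 4; -12/13 -5/13 1; 0 0 1]
T6·…·T1 = [-323/325 -36/325 -4/25; -36/325 323/325 -103/25; 0 0 1]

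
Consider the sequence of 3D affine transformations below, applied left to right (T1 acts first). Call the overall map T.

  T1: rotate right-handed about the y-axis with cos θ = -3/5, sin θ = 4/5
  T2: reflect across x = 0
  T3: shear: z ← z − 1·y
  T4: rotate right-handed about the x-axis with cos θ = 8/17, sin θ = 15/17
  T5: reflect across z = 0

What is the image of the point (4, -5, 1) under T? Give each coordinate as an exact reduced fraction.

T1 rotate right-handed about the y-axis with cos θ = -3/5, sin θ = 4/5: (4, -5, 1) → (-8/5, -5, -19/5)
T2 reflect across x = 0: (-8/5, -5, -19/5) → (8/5, -5, -19/5)
T3 shear: z ← z − 1·y: (8/5, -5, -19/5) → (8/5, -5, 6/5)
T4 rotate right-handed about the x-axis with cos θ = 8/17, sin θ = 15/17: (8/5, -5, 6/5) → (8/5, -58/17, -327/85)
T5 reflect across z = 0: (8/5, -58/17, -327/85) → (8/5, -58/17, 327/85)

T(p) = (8/5, -58/17, 327/85)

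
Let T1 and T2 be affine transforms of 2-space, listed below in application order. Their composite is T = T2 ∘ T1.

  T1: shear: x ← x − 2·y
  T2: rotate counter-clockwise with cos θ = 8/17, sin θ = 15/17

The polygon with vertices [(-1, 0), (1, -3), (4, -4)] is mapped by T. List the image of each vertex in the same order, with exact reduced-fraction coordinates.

T1 shear: x ← x − 2·y: (-1, 0) → (-1, 0); (1, -3) → (7, -3); (4, -4) → (12, -4)
T2 rotate counter-clockwise with cos θ = 8/17, sin θ = 15/17: (-1, 0) → (-8/17, -15/17); (7, -3) → (101/17, 81/17); (12, -4) → (156/17, 148/17)

image vertices: (-8/17, -15/17), (101/17, 81/17), (156/17, 148/17)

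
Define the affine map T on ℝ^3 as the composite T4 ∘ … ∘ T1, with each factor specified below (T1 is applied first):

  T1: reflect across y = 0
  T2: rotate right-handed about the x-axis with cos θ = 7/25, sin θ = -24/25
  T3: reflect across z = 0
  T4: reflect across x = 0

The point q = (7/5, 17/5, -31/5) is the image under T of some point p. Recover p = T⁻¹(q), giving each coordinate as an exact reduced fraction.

p = (-7/5, 5, 5)

T1 = [1 0 0 0; 0 -1 0 0; 0 0 1 0; 0 0 0 1]
T2·T1 = [1 0 0 0; 0 -7/25 24/25 0; 0 24/25 7/25 0; 0 0 0 1]
T3·…·T1 = [1 0 0 0; 0 -7/25 24/25 0; 0 -24/25 -7/25 0; 0 0 0 1]
T4·…·T1 = [-1 0 0 0; 0 -7/25 24/25 0; 0 -24/25 -7/25 0; 0 0 0 1]
det M = -1; M⁻¹ = [-1 0 0 0; 0 -7/25 -24/25 0; 0 24/25 -7/25 0; 0 0 0 1]
M⁻¹ · (7/5, 17/5, -31/5)ᵀ = (-7/5, 5, 5)ᵀ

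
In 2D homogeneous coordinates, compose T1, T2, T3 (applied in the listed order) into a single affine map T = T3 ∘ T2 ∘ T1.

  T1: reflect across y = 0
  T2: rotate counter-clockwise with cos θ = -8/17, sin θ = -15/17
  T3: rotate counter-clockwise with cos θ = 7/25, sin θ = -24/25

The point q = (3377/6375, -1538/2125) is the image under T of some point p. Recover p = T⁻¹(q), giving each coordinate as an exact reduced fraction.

p = (-2/3, -3/5)

T1 = [1 0 0; 0 -1 0; 0 0 1]
T2·T1 = [-8/17 -15/17 0; -15/17 8/17 0; 0 0 1]
T3·…·T1 = [-416/425 87/425 0; 87/425 416/425 0; 0 0 1]
det M = -1; M⁻¹ = [-416/425 87/425 0; 87/425 416/425 0; 0 0 1]
M⁻¹ · (3377/6375, -1538/2125)ᵀ = (-2/3, -3/5)ᵀ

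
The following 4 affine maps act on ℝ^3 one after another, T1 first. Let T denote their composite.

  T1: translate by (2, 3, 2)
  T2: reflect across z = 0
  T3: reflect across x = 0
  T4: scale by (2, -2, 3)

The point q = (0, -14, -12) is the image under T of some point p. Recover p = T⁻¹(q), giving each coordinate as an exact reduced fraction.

T1 = [1 0 0 2; 0 1 0 3; 0 0 1 2; 0 0 0 1]
T2·T1 = [1 0 0 2; 0 1 0 3; 0 0 -1 -2; 0 0 0 1]
T3·…·T1 = [-1 0 0 -2; 0 1 0 3; 0 0 -1 -2; 0 0 0 1]
T4·…·T1 = [-2 0 0 -4; 0 -2 0 -6; 0 0 -3 -6; 0 0 0 1]
det M = -12; M⁻¹ = [-1/2 0 0 -2; 0 -1/2 0 -3; 0 0 -1/3 -2; 0 0 0 1]
M⁻¹ · (0, -14, -12)ᵀ = (-2, 4, 2)ᵀ

p = (-2, 4, 2)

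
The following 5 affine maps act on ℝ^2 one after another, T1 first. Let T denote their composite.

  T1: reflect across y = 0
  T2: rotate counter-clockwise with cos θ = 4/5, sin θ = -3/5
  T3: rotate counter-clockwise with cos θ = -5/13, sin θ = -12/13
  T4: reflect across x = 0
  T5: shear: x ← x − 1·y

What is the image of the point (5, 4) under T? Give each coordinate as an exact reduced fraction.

T(p) = (353/65, 59/65)

T1 reflect across y = 0: (5, 4) → (5, -4)
T2 rotate counter-clockwise with cos θ = 4/5, sin θ = -3/5: (5, -4) → (8/5, -31/5)
T3 rotate counter-clockwise with cos θ = -5/13, sin θ = -12/13: (8/5, -31/5) → (-412/65, 59/65)
T4 reflect across x = 0: (-412/65, 59/65) → (412/65, 59/65)
T5 shear: x ← x − 1·y: (412/65, 59/65) → (353/65, 59/65)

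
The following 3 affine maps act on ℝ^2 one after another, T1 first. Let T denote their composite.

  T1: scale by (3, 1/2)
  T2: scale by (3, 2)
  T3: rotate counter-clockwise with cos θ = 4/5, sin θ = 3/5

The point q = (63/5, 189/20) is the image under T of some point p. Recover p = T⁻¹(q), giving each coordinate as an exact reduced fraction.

p = (7/4, 0)

T1 = [3 0 0; 0 1/2 0; 0 0 1]
T2·T1 = [9 0 0; 0 1 0; 0 0 1]
T3·…·T1 = [36/5 -3/5 0; 27/5 4/5 0; 0 0 1]
det M = 9; M⁻¹ = [4/45 1/15 0; -3/5 4/5 0; 0 0 1]
M⁻¹ · (63/5, 189/20)ᵀ = (7/4, 0)ᵀ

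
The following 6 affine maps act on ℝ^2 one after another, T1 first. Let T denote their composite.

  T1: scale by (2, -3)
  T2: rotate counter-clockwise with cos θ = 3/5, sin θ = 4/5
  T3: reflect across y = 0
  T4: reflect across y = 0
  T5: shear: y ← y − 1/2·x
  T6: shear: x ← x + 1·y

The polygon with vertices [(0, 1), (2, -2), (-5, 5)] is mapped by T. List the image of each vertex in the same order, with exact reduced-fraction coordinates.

image vertices: (-3/5, -3), (28/5, 8), (-14, -20)

T1 scale by (2, -3): (0, 1) → (0, -3); (2, -2) → (4, 6); (-5, 5) → (-10, -15)
T2 rotate counter-clockwise with cos θ = 3/5, sin θ = 4/5: (0, -3) → (12/5, -9/5); (4, 6) → (-12/5, 34/5); (-10, -15) → (6, -17)
T3 reflect across y = 0: (12/5, -9/5) → (12/5, 9/5); (-12/5, 34/5) → (-12/5, -34/5); (6, -17) → (6, 17)
T4 reflect across y = 0: (12/5, 9/5) → (12/5, -9/5); (-12/5, -34/5) → (-12/5, 34/5); (6, 17) → (6, -17)
T5 shear: y ← y − 1/2·x: (12/5, -9/5) → (12/5, -3); (-12/5, 34/5) → (-12/5, 8); (6, -17) → (6, -20)
T6 shear: x ← x + 1·y: (12/5, -3) → (-3/5, -3); (-12/5, 8) → (28/5, 8); (6, -20) → (-14, -20)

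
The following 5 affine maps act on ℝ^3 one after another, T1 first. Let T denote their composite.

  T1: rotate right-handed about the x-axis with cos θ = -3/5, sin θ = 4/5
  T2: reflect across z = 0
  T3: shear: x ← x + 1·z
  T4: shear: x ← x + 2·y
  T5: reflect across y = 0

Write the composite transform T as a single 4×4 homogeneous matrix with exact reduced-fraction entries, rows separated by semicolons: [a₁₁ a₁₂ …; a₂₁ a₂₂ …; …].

T1 = [1 0 0 0; 0 -3/5 -4/5 0; 0 4/5 -3/5 0; 0 0 0 1]
T2·T1 = [1 0 0 0; 0 -3/5 -4/5 0; 0 -4/5 3/5 0; 0 0 0 1]
T3·…·T1 = [1 -4/5 3/5 0; 0 -3/5 -4/5 0; 0 -4/5 3/5 0; 0 0 0 1]
T4·…·T1 = [1 -2 -1 0; 0 -3/5 -4/5 0; 0 -4/5 3/5 0; 0 0 0 1]
T5·…·T1 = [1 -2 -1 0; 0 3/5 4/5 0; 0 -4/5 3/5 0; 0 0 0 1]

T = [1 -2 -1 0; 0 3/5 4/5 0; 0 -4/5 3/5 0; 0 0 0 1]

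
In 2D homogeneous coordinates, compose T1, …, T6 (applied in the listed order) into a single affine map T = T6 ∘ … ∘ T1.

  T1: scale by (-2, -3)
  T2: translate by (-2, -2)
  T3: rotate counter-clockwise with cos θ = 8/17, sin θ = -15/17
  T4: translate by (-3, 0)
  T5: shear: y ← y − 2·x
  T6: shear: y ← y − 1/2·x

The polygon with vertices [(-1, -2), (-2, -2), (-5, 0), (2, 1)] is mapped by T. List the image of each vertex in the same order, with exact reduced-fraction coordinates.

T1 scale by (-2, -3): (-1, -2) → (2, 6); (-2, -2) → (4, 6); (-5, 0) → (10, 0); (2, 1) → (-4, -3)
T2 translate by (-2, -2): (2, 6) → (0, 4); (4, 6) → (2, 4); (10, 0) → (8, -2); (-4, -3) → (-6, -5)
T3 rotate counter-clockwise with cos θ = 8/17, sin θ = -15/17: (0, 4) → (60/17, 32/17); (2, 4) → (76/17, 2/17); (8, -2) → (2, -8); (-6, -5) → (-123/17, 50/17)
T4 translate by (-3, 0): (60/17, 32/17) → (9/17, 32/17); (76/17, 2/17) → (25/17, 2/17); (2, -8) → (-1, -8); (-123/17, 50/17) → (-174/17, 50/17)
T5 shear: y ← y − 2·x: (9/17, 32/17) → (9/17, 14/17); (25/17, 2/17) → (25/17, -48/17); (-1, -8) → (-1, -6); (-174/17, 50/17) → (-174/17, 398/17)
T6 shear: y ← y − 1/2·x: (9/17, 14/17) → (9/17, 19/34); (25/17, -48/17) → (25/17, -121/34); (-1, -6) → (-1, -11/2); (-174/17, 398/17) → (-174/17, 485/17)

image vertices: (9/17, 19/34), (25/17, -121/34), (-1, -11/2), (-174/17, 485/17)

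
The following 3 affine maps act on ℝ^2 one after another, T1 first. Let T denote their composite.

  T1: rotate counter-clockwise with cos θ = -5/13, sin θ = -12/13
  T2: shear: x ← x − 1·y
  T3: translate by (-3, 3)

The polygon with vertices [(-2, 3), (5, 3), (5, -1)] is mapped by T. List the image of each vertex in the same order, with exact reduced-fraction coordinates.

T1 rotate counter-clockwise with cos θ = -5/13, sin θ = -12/13: (-2, 3) → (46/13, 9/13); (5, 3) → (11/13, -75/13); (5, -1) → (-37/13, -55/13)
T2 shear: x ← x − 1·y: (46/13, 9/13) → (37/13, 9/13); (11/13, -75/13) → (86/13, -75/13); (-37/13, -55/13) → (18/13, -55/13)
T3 translate by (-3, 3): (37/13, 9/13) → (-2/13, 48/13); (86/13, -75/13) → (47/13, -36/13); (18/13, -55/13) → (-21/13, -16/13)

image vertices: (-2/13, 48/13), (47/13, -36/13), (-21/13, -16/13)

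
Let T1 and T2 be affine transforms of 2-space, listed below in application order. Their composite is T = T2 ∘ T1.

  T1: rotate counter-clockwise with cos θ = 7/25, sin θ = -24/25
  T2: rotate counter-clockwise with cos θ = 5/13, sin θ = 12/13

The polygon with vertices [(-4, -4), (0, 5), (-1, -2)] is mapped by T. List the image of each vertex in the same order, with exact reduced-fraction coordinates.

T1 rotate counter-clockwise with cos θ = 7/25, sin θ = -24/25: (-4, -4) → (-124/25, 68/25); (0, 5) → (24/5, 7/5); (-1, -2) → (-11/5, 2/5)
T2 rotate counter-clockwise with cos θ = 5/13, sin θ = 12/13: (-124/25, 68/25) → (-1436/325, -1148/325); (24/5, 7/5) → (36/65, 323/65); (-11/5, 2/5) → (-79/65, -122/65)

image vertices: (-1436/325, -1148/325), (36/65, 323/65), (-79/65, -122/65)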